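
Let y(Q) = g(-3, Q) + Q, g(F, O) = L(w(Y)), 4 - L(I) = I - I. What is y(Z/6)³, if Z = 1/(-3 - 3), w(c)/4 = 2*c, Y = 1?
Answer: 2924207/46656 ≈ 62.676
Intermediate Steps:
w(c) = 8*c (w(c) = 4*(2*c) = 8*c)
L(I) = 4 (L(I) = 4 - (I - I) = 4 - 1*0 = 4 + 0 = 4)
g(F, O) = 4
Z = -⅙ (Z = 1/(-6) = -⅙ ≈ -0.16667)
y(Q) = 4 + Q
y(Z/6)³ = (4 - ⅙/6)³ = (4 - ⅙*⅙)³ = (4 - 1/36)³ = (143/36)³ = 2924207/46656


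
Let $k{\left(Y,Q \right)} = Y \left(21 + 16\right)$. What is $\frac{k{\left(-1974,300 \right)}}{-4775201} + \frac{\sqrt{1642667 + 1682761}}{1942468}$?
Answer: $\frac{73038}{4775201} + \frac{3 \sqrt{92373}}{971234} \approx 0.016234$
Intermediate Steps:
$k{\left(Y,Q \right)} = 37 Y$ ($k{\left(Y,Q \right)} = Y 37 = 37 Y$)
$\frac{k{\left(-1974,300 \right)}}{-4775201} + \frac{\sqrt{1642667 + 1682761}}{1942468} = \frac{37 \left(-1974\right)}{-4775201} + \frac{\sqrt{1642667 + 1682761}}{1942468} = \left(-73038\right) \left(- \frac{1}{4775201}\right) + \sqrt{3325428} \cdot \frac{1}{1942468} = \frac{73038}{4775201} + 6 \sqrt{92373} \cdot \frac{1}{1942468} = \frac{73038}{4775201} + \frac{3 \sqrt{92373}}{971234}$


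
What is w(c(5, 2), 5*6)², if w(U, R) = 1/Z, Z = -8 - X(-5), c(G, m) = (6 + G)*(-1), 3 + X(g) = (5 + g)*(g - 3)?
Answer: 1/25 ≈ 0.040000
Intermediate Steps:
X(g) = -3 + (-3 + g)*(5 + g) (X(g) = -3 + (5 + g)*(g - 3) = -3 + (5 + g)*(-3 + g) = -3 + (-3 + g)*(5 + g))
c(G, m) = -6 - G
Z = -5 (Z = -8 - (-18 + (-5)² + 2*(-5)) = -8 - (-18 + 25 - 10) = -8 - 1*(-3) = -8 + 3 = -5)
w(U, R) = -⅕ (w(U, R) = 1/(-5) = -⅕)
w(c(5, 2), 5*6)² = (-⅕)² = 1/25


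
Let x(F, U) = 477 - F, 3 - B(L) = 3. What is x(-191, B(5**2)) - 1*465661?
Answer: -464993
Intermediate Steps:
B(L) = 0 (B(L) = 3 - 1*3 = 3 - 3 = 0)
x(-191, B(5**2)) - 1*465661 = (477 - 1*(-191)) - 1*465661 = (477 + 191) - 465661 = 668 - 465661 = -464993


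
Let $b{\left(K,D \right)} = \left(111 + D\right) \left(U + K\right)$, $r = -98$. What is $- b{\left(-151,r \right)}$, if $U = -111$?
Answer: $3406$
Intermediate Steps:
$b{\left(K,D \right)} = \left(-111 + K\right) \left(111 + D\right)$ ($b{\left(K,D \right)} = \left(111 + D\right) \left(-111 + K\right) = \left(-111 + K\right) \left(111 + D\right)$)
$- b{\left(-151,r \right)} = - (-12321 - -10878 + 111 \left(-151\right) - -14798) = - (-12321 + 10878 - 16761 + 14798) = \left(-1\right) \left(-3406\right) = 3406$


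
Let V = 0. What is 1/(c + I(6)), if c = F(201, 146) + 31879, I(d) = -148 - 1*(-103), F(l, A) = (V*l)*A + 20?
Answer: 1/31854 ≈ 3.1393e-5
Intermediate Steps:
F(l, A) = 20 (F(l, A) = (0*l)*A + 20 = 0*A + 20 = 0 + 20 = 20)
I(d) = -45 (I(d) = -148 + 103 = -45)
c = 31899 (c = 20 + 31879 = 31899)
1/(c + I(6)) = 1/(31899 - 45) = 1/31854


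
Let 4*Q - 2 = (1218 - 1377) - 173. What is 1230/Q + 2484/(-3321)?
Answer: -21184/1353 ≈ -15.657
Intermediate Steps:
Q = -165/2 (Q = ½ + ((1218 - 1377) - 173)/4 = ½ + (-159 - 173)/4 = ½ + (¼)*(-332) = ½ - 83 = -165/2 ≈ -82.500)
1230/Q + 2484/(-3321) = 1230/(-165/2) + 2484/(-3321) = 1230*(-2/165) + 2484*(-1/3321) = -164/11 - 92/123 = -21184/1353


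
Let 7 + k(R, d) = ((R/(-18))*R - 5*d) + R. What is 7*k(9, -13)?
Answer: 875/2 ≈ 437.50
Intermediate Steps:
k(R, d) = -7 + R - 5*d - R²/18 (k(R, d) = -7 + (((R/(-18))*R - 5*d) + R) = -7 + (((R*(-1/18))*R - 5*d) + R) = -7 + (((-R/18)*R - 5*d) + R) = -7 + ((-R²/18 - 5*d) + R) = -7 + ((-5*d - R²/18) + R) = -7 + (R - 5*d - R²/18) = -7 + R - 5*d - R²/18)
7*k(9, -13) = 7*(-7 + 9 - 5*(-13) - 1/18*9²) = 7*(-7 + 9 + 65 - 1/18*81) = 7*(-7 + 9 + 65 - 9/2) = 7*(125/2) = 875/2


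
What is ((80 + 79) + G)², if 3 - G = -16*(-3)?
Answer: 12996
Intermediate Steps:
G = -45 (G = 3 - (-16)*(-3) = 3 - 1*48 = 3 - 48 = -45)
((80 + 79) + G)² = ((80 + 79) - 45)² = (159 - 45)² = 114² = 12996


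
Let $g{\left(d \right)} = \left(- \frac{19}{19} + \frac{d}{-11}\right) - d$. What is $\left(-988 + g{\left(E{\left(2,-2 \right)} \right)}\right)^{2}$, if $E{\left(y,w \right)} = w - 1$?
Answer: $\frac{117570649}{121} \approx 9.7166 \cdot 10^{5}$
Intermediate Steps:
$E{\left(y,w \right)} = -1 + w$
$g{\left(d \right)} = -1 - \frac{12 d}{11}$ ($g{\left(d \right)} = \left(\left(-19\right) \frac{1}{19} + d \left(- \frac{1}{11}\right)\right) - d = \left(-1 - \frac{d}{11}\right) - d = -1 - \frac{12 d}{11}$)
$\left(-988 + g{\left(E{\left(2,-2 \right)} \right)}\right)^{2} = \left(-988 - \left(1 + \frac{12 \left(-1 - 2\right)}{11}\right)\right)^{2} = \left(-988 - - \frac{25}{11}\right)^{2} = \left(-988 + \left(-1 + \frac{36}{11}\right)\right)^{2} = \left(-988 + \frac{25}{11}\right)^{2} = \left(- \frac{10843}{11}\right)^{2} = \frac{117570649}{121}$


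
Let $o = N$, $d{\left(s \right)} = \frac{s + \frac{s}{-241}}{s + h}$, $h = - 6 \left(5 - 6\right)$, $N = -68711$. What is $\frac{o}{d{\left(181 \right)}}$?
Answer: $- \frac{3096598637}{43440} \approx -71285.0$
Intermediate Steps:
$h = 6$ ($h = \left(-6\right) \left(-1\right) = 6$)
$d{\left(s \right)} = \frac{240 s}{241 \left(6 + s\right)}$ ($d{\left(s \right)} = \frac{s + \frac{s}{-241}}{s + 6} = \frac{s + s \left(- \frac{1}{241}\right)}{6 + s} = \frac{s - \frac{s}{241}}{6 + s} = \frac{\frac{240}{241} s}{6 + s} = \frac{240 s}{241 \left(6 + s\right)}$)
$o = -68711$
$\frac{o}{d{\left(181 \right)}} = - \frac{68711}{\frac{240}{241} \cdot 181 \frac{1}{6 + 181}} = - \frac{68711}{\frac{240}{241} \cdot 181 \cdot \frac{1}{187}} = - \frac{68711}{\frac{43440}{45067}} = \left(-68711\right) \frac{45067}{43440} = - \frac{3096598637}{43440}$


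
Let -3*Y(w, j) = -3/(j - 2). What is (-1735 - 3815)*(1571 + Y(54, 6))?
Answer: -17440875/2 ≈ -8.7204e+6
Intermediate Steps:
Y(w, j) = 1/(-2 + j) (Y(w, j) = -(-3)/(3*(j - 2)) = -(-3)/(3*(-2 + j)) = -(-1)/(-2 + j) = 1/(-2 + j))
(-1735 - 3815)*(1571 + Y(54, 6)) = (-1735 - 3815)*(1571 + 1/(-2 + 6)) = -5550*(1571 + 1/4) = -5550*(1571 + ¼) = -5550*6285/4 = -17440875/2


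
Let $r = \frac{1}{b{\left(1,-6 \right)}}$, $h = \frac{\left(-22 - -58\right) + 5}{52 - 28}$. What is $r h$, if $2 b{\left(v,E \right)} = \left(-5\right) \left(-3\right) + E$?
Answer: $\frac{41}{108} \approx 0.37963$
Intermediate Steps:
$b{\left(v,E \right)} = \frac{15}{2} + \frac{E}{2}$ ($b{\left(v,E \right)} = \frac{\left(-5\right) \left(-3\right) + E}{2} = \frac{15 + E}{2} = \frac{15}{2} + \frac{E}{2}$)
$h = \frac{41}{24}$ ($h = \frac{\left(-22 + 58\right) + 5}{24} = \left(36 + 5\right) \frac{1}{24} = 41 \cdot \frac{1}{24} = \frac{41}{24} \approx 1.7083$)
$r = \frac{2}{9}$ ($r = \frac{1}{\frac{15}{2} + \frac{1}{2} \left(-6\right)} = \frac{1}{\frac{15}{2} - 3} = \frac{1}{\frac{9}{2}} = \frac{2}{9} \approx 0.22222$)
$r h = \frac{2}{9} \cdot \frac{41}{24} = \frac{41}{108}$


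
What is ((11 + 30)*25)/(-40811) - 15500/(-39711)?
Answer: 19092475/52278891 ≈ 0.36520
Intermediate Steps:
((11 + 30)*25)/(-40811) - 15500/(-39711) = (41*25)*(-1/40811) - 15500*(-1/39711) = 1025*(-1/40811) + 500/1281 = -1025/40811 + 500/1281 = 19092475/52278891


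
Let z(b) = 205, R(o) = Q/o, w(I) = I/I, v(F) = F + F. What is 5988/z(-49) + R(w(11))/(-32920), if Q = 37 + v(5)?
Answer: 7884613/269944 ≈ 29.208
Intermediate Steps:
v(F) = 2*F
w(I) = 1
Q = 47 (Q = 37 + 2*5 = 37 + 10 = 47)
R(o) = 47/o
5988/z(-49) + R(w(11))/(-32920) = 5988/205 + (47/1)/(-32920) = 5988*(1/205) + (47*1)*(-1/32920) = 5988/205 + 47*(-1/32920) = 5988/205 - 47/32920 = 7884613/269944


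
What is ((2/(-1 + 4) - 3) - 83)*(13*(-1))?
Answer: 3328/3 ≈ 1109.3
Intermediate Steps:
((2/(-1 + 4) - 3) - 83)*(13*(-1)) = ((2/3 - 3) - 83)*(-13) = (-7/3 - 83)*(-13) = -256/3*(-13) = 3328/3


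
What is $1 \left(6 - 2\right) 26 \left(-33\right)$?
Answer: $-3432$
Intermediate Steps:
$1 \left(6 - 2\right) 26 \left(-33\right) = 1 \cdot 4 \cdot 26 \left(-33\right) = 4 \cdot 26 \left(-33\right) = 104 \left(-33\right) = -3432$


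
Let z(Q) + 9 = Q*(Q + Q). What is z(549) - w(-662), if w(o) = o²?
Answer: 164549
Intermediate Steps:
z(Q) = -9 + 2*Q² (z(Q) = -9 + Q*(Q + Q) = -9 + Q*(2*Q) = -9 + 2*Q²)
z(549) - w(-662) = (-9 + 2*549²) - 1*(-662)² = (-9 + 2*301401) - 1*438244 = (-9 + 602802) - 438244 = 602793 - 438244 = 164549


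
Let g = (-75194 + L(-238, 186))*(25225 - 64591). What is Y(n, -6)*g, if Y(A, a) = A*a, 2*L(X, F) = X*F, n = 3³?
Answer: -620689075776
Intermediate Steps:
n = 27
L(X, F) = F*X/2 (L(X, F) = (X*F)/2 = (F*X)/2 = F*X/2)
g = 3831414048 (g = (-75194 + (½)*186*(-238))*(25225 - 64591) = (-75194 - 22134)*(-39366) = -97328*(-39366) = 3831414048)
Y(n, -6)*g = (27*(-6))*3831414048 = -162*3831414048 = -620689075776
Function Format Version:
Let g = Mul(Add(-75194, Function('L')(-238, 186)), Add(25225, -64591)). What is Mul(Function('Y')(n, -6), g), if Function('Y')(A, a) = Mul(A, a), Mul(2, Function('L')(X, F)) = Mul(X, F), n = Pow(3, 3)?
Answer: -620689075776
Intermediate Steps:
n = 27
Function('L')(X, F) = Mul(Rational(1, 2), F, X) (Function('L')(X, F) = Mul(Rational(1, 2), Mul(X, F)) = Mul(Rational(1, 2), Mul(F, X)) = Mul(Rational(1, 2), F, X))
g = 3831414048 (g = Mul(Add(-75194, Mul(Rational(1, 2), 186, -238)), Add(25225, -64591)) = Mul(Add(-75194, -22134), -39366) = Mul(-97328, -39366) = 3831414048)
Mul(Function('Y')(n, -6), g) = Mul(Mul(27, -6), 3831414048) = Mul(-162, 3831414048) = -620689075776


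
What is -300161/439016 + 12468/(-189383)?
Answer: -62319042151/83142167128 ≈ -0.74955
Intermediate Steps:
-300161/439016 + 12468/(-189383) = -300161*1/439016 + 12468*(-1/189383) = -300161/439016 - 12468/189383 = -62319042151/83142167128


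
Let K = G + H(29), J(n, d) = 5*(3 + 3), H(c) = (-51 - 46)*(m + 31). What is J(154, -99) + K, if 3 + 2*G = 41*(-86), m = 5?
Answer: -10453/2 ≈ -5226.5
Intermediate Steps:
H(c) = -3492 (H(c) = (-51 - 46)*(5 + 31) = -97*36 = -3492)
G = -3529/2 (G = -3/2 + (41*(-86))/2 = -3/2 + (½)*(-3526) = -3/2 - 1763 = -3529/2 ≈ -1764.5)
J(n, d) = 30 (J(n, d) = 5*6 = 30)
K = -10513/2 (K = -3529/2 - 3492 = -10513/2 ≈ -5256.5)
J(154, -99) + K = 30 - 10513/2 = -10453/2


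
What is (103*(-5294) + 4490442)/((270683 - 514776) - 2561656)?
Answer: -207640/147671 ≈ -1.4061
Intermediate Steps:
(103*(-5294) + 4490442)/((270683 - 514776) - 2561656) = (-545282 + 4490442)/(-244093 - 2561656) = 3945160/(-2805749) = 3945160*(-1/2805749) = -207640/147671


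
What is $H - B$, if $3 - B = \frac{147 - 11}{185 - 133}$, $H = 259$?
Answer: $\frac{3362}{13} \approx 258.62$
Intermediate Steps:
$B = \frac{5}{13}$ ($B = 3 - \frac{147 - 11}{185 - 133} = 3 - \frac{136}{52} = 3 - 136 \cdot \frac{1}{52} = 3 - \frac{34}{13} = \frac{5}{13} \approx 0.38462$)
$H - B = 259 - \frac{5}{13} = \frac{3362}{13}$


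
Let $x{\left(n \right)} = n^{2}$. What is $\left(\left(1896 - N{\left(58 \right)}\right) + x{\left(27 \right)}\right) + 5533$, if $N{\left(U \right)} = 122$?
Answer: $8036$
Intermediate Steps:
$\left(\left(1896 - N{\left(58 \right)}\right) + x{\left(27 \right)}\right) + 5533 = \left(\left(1896 - 122\right) + 27^{2}\right) + 5533 = \left(\left(1896 - 122\right) + 729\right) + 5533 = \left(1774 + 729\right) + 5533 = 2503 + 5533 = 8036$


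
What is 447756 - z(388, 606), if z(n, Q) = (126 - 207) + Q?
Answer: 447231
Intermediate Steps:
z(n, Q) = -81 + Q
447756 - z(388, 606) = 447756 - (-81 + 606) = 447756 - 1*525 = 447756 - 525 = 447231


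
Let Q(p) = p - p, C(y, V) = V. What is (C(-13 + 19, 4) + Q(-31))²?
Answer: 16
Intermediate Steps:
Q(p) = 0
(C(-13 + 19, 4) + Q(-31))² = (4 + 0)² = 4² = 16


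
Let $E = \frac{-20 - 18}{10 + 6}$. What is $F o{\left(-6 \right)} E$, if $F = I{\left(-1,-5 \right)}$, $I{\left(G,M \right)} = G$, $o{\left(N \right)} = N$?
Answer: $- \frac{57}{4} \approx -14.25$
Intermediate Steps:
$E = - \frac{19}{8}$ ($E = - \frac{38}{16} = \left(-38\right) \frac{1}{16} = - \frac{19}{8} \approx -2.375$)
$F = -1$
$F o{\left(-6 \right)} E = \left(-1\right) \left(-6\right) \left(- \frac{19}{8}\right) = 6 \left(- \frac{19}{8}\right) = - \frac{57}{4}$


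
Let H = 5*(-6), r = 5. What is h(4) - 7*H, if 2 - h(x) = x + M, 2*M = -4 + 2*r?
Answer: 205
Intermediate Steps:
H = -30
M = 3 (M = (-4 + 2*5)/2 = (-4 + 10)/2 = (1/2)*6 = 3)
h(x) = -1 - x (h(x) = 2 - (x + 3) = 2 - (3 + x) = 2 + (-3 - x) = -1 - x)
h(4) - 7*H = (-1 - 1*4) - 7*(-30) = (-1 - 4) + 210 = -5 + 210 = 205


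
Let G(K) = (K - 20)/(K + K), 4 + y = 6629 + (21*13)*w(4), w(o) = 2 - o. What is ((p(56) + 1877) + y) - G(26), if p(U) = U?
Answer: 208309/26 ≈ 8011.9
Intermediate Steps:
y = 6079 (y = -4 + (6629 + (21*13)*(2 - 1*4)) = -4 + (6629 + 273*(2 - 4)) = -4 + (6629 + 273*(-2)) = -4 + (6629 - 546) = -4 + 6083 = 6079)
G(K) = (-20 + K)/(2*K) (G(K) = (-20 + K)/((2*K)) = (-20 + K)*(1/(2*K)) = (-20 + K)/(2*K))
((p(56) + 1877) + y) - G(26) = ((56 + 1877) + 6079) - (-20 + 26)/(2*26) = (1933 + 6079) - 6/(2*26) = 8012 - 1*3/26 = 8012 - 3/26 = 208309/26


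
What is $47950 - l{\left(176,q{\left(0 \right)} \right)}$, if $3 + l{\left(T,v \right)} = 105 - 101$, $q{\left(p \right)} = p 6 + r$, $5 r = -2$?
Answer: $47949$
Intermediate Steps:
$r = - \frac{2}{5}$ ($r = \frac{1}{5} \left(-2\right) = - \frac{2}{5} \approx -0.4$)
$q{\left(p \right)} = - \frac{2}{5} + 6 p$ ($q{\left(p \right)} = p 6 - \frac{2}{5} = 6 p - \frac{2}{5} = - \frac{2}{5} + 6 p$)
$l{\left(T,v \right)} = 1$ ($l{\left(T,v \right)} = -3 + \left(105 - 101\right) = -3 + 4 = 1$)
$47950 - l{\left(176,q{\left(0 \right)} \right)} = 47950 - 1 = 47949$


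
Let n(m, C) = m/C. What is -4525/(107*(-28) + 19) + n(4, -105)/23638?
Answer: 5615496421/3694442115 ≈ 1.5200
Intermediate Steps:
-4525/(107*(-28) + 19) + n(4, -105)/23638 = -4525/(107*(-28) + 19) + (4/(-105))/23638 = -4525/(-2996 + 19) + (4*(-1/105))*(1/23638) = -4525/(-2977) - 4/105*1/23638 = -4525*(-1/2977) - 2/1240995 = 4525/2977 - 2/1240995 = 5615496421/3694442115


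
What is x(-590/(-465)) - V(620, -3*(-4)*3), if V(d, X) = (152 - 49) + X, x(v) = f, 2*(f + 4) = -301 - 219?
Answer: -403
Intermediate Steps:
f = -264 (f = -4 + (-301 - 219)/2 = -4 + (1/2)*(-520) = -4 - 260 = -264)
x(v) = -264
V(d, X) = 103 + X
x(-590/(-465)) - V(620, -3*(-4)*3) = -264 - (103 - 3*(-4)*3) = -264 - (103 + 12*3) = -264 - (103 + 36) = -264 - 1*139 = -264 - 139 = -403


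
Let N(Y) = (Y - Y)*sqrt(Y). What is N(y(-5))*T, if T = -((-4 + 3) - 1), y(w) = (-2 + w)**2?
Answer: 0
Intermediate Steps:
N(Y) = 0 (N(Y) = 0*sqrt(Y) = 0)
T = 2 (T = -(-1 - 1) = -1*(-2) = 2)
N(y(-5))*T = 0*2 = 0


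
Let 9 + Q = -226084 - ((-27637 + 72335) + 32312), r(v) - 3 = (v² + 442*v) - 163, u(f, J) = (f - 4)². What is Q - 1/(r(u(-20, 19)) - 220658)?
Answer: -110799301651/365550 ≈ -3.0310e+5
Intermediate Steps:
u(f, J) = (-4 + f)²
r(v) = -160 + v² + 442*v (r(v) = 3 + ((v² + 442*v) - 163) = 3 + (-163 + v² + 442*v) = -160 + v² + 442*v)
Q = -303103 (Q = -9 + (-226084 - ((-27637 + 72335) + 32312)) = -9 + (-226084 - (44698 + 32312)) = -9 + (-226084 - 1*77010) = -9 + (-226084 - 77010) = -9 - 303094 = -303103)
Q - 1/(r(u(-20, 19)) - 220658) = -303103 - 1/((-160 + ((-4 - 20)²)² + 442*(-4 - 20)²) - 220658) = -303103 - 1/((-160 + ((-24)²)² + 442*(-24)²) - 220658) = -303103 - 1/((-160 + 576² + 442*576) - 220658) = -303103 - 1/((-160 + 331776 + 254592) - 220658) = -303103 - 1/(586208 - 220658) = -303103 - 1/365550 = -110799301651/365550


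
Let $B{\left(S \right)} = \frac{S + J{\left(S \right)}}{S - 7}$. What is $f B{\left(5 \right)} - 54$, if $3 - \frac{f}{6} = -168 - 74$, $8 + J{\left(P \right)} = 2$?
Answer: $681$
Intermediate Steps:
$J{\left(P \right)} = -6$ ($J{\left(P \right)} = -8 + 2 = -6$)
$f = 1470$ ($f = 18 - 6 \left(-168 - 74\right) = 18 - -1452 = 18 + 1452 = 1470$)
$B{\left(S \right)} = \frac{-6 + S}{-7 + S}$ ($B{\left(S \right)} = \frac{S - 6}{S - 7} = \frac{-6 + S}{-7 + S}$)
$f B{\left(5 \right)} - 54 = 1470 \frac{-6 + 5}{-7 + 5} - 54 = 1470 \frac{1}{-2} \left(-1\right) - 54 = 1470 \left(\left(- \frac{1}{2}\right) \left(-1\right)\right) - 54 = 1470 \cdot \frac{1}{2} - 54 = 735 - 54 = 681$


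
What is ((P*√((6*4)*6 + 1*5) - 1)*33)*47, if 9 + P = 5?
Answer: -1551 - 6204*√149 ≈ -77281.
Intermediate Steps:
P = -4 (P = -9 + 5 = -4)
((P*√((6*4)*6 + 1*5) - 1)*33)*47 = ((-4*√((6*4)*6 + 1*5) - 1)*33)*47 = ((-4*√(24*6 + 5) - 1)*33)*47 = ((-4*√(144 + 5) - 1)*33)*47 = ((-4*√149 - 1)*33)*47 = ((-1 - 4*√149)*33)*47 = (-33 - 132*√149)*47 = -1551 - 6204*√149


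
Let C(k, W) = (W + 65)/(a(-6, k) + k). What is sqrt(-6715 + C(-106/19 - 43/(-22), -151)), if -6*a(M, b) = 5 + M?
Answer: I*sqrt(1965318829)/542 ≈ 81.793*I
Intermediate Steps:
a(M, b) = -5/6 - M/6 (a(M, b) = -(5 + M)/6 = -5/6 - M/6)
C(k, W) = (65 + W)/(1/6 + k) (C(k, W) = (W + 65)/((-5/6 - 1/6*(-6)) + k) = (65 + W)/((-5/6 + 1) + k) = (65 + W)/(1/6 + k))
sqrt(-6715 + C(-106/19 - 43/(-22), -151)) = sqrt(-6715 + 6*(65 - 151)/(1 + 6*(-106/19 - 43/(-22)))) = sqrt(-6715 + 6*(-86)/(1 + 6*(-106*1/19 - 43*(-1/22)))) = sqrt(-6715 + 6*(-86)/(1 + 6*(-106/19 + 43/22))) = sqrt(-6715 + 6*(-86)/(1 + 6*(-1515/418))) = sqrt(-6715 + 6*(-86)/(1 - 4545/209)) = sqrt(-6715 + 6*(-86)/(-4336/209)) = sqrt(-6715 + 6*(-209/4336)*(-86)) = sqrt(-6715 + 26961/1084) = sqrt(-7252099/1084) = I*sqrt(1965318829)/542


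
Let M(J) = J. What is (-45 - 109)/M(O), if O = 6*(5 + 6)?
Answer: -7/3 ≈ -2.3333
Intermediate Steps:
O = 66 (O = 6*11 = 66)
(-45 - 109)/M(O) = (-45 - 109)/66 = -154*1/66 = -7/3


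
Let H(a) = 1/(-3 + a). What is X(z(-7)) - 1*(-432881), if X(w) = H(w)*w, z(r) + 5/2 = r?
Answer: 10822044/25 ≈ 4.3288e+5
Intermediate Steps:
z(r) = -5/2 + r
X(w) = w/(-3 + w)
X(z(-7)) - 1*(-432881) = (-5/2 - 7)/(-3 + (-5/2 - 7)) - 1*(-432881) = -19/(2*(-3 - 19/2)) + 432881 = -19/(2*(-25/2)) + 432881 = -19/2*(-2/25) + 432881 = 19/25 + 432881 = 10822044/25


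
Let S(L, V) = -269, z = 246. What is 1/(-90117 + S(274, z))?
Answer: -1/90386 ≈ -1.1064e-5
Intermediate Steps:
1/(-90117 + S(274, z)) = 1/(-90117 - 269) = 1/(-90386) = -1/90386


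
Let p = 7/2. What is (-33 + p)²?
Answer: 3481/4 ≈ 870.25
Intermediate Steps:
p = 7/2 (p = 7*(½) = 7/2 ≈ 3.5000)
(-33 + p)² = (-33 + 7/2)² = (-59/2)² = 3481/4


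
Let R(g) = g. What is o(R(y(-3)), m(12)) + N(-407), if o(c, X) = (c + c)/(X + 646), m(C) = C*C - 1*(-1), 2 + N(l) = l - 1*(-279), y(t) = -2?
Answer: -102834/791 ≈ -130.01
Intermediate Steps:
N(l) = 277 + l (N(l) = -2 + (l - 1*(-279)) = -2 + (l + 279) = -2 + (279 + l) = 277 + l)
m(C) = 1 + C**2 (m(C) = C**2 + 1 = 1 + C**2)
o(c, X) = 2*c/(646 + X) (o(c, X) = (2*c)/(646 + X) = 2*c/(646 + X))
o(R(y(-3)), m(12)) + N(-407) = 2*(-2)/(646 + (1 + 12**2)) + (277 - 407) = 2*(-2)/(646 + (1 + 144)) - 130 = 2*(-2)/(646 + 145) - 130 = 2*(-2)/791 - 130 = 2*(-2)*(1/791) - 130 = -4/791 - 130 = -102834/791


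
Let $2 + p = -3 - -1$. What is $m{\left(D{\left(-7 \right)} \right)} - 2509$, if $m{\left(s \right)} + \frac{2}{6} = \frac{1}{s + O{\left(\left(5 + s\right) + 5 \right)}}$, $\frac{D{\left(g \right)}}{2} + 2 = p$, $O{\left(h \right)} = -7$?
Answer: $- \frac{143035}{57} \approx -2509.4$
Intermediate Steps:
$p = -4$ ($p = -2 - 2 = -4$)
$D{\left(g \right)} = -12$ ($D{\left(g \right)} = -4 + 2 \left(-4\right) = -4 - 8 = -12$)
$m{\left(s \right)} = - \frac{1}{3} + \frac{1}{-7 + s}$ ($m{\left(s \right)} = - \frac{1}{3} + \frac{1}{s - 7} = - \frac{1}{3} + \frac{1}{-7 + s}$)
$m{\left(D{\left(-7 \right)} \right)} - 2509 = \frac{10 - -12}{3 \left(-7 - 12\right)} - 2509 = \frac{10 + 12}{3 \left(-19\right)} - 2509 = \frac{1}{3} \left(- \frac{1}{19}\right) 22 - 2509 = - \frac{22}{57} - 2509 = - \frac{143035}{57}$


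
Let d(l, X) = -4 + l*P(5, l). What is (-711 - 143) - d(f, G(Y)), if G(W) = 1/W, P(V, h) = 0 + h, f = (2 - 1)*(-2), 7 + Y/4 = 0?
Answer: -854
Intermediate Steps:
Y = -28 (Y = -28 + 4*0 = -28 + 0 = -28)
f = -2 (f = 1*(-2) = -2)
P(V, h) = h
d(l, X) = -4 + l**2 (d(l, X) = -4 + l*l = -4 + l**2)
(-711 - 143) - d(f, G(Y)) = (-711 - 143) - (-4 + (-2)**2) = -854 - (-4 + 4) = -854 - 1*0 = -854 + 0 = -854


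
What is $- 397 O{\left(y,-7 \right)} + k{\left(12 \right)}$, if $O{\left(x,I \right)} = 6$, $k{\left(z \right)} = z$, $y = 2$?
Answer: $-2370$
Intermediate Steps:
$- 397 O{\left(y,-7 \right)} + k{\left(12 \right)} = \left(-397\right) 6 + 12 = -2382 + 12 = -2370$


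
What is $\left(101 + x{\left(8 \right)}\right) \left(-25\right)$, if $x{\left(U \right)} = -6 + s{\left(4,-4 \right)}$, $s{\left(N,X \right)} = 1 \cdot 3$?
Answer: $-2450$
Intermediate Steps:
$s{\left(N,X \right)} = 3$
$x{\left(U \right)} = -3$ ($x{\left(U \right)} = -6 + 3 = -3$)
$\left(101 + x{\left(8 \right)}\right) \left(-25\right) = \left(101 - 3\right) \left(-25\right) = 98 \left(-25\right) = -2450$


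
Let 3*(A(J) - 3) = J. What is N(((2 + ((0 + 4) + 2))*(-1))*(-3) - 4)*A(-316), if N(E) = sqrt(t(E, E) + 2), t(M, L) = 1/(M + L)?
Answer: -921*sqrt(10)/20 ≈ -145.62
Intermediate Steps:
A(J) = 3 + J/3
t(M, L) = 1/(L + M)
N(E) = sqrt(2 + 1/(2*E)) (N(E) = sqrt(1/(E + E) + 2) = sqrt(1/(2*E) + 2) = sqrt(2 + 1/(2*E)))
N(((2 + ((0 + 4) + 2))*(-1))*(-3) - 4)*A(-316) = (sqrt(8 + 2/(((2 + ((0 + 4) + 2))*(-1))*(-3) - 4))/2)*(3 + (1/3)*(-316)) = (sqrt(8 + 2/(((2 + (4 + 2))*(-1))*(-3) - 4))/2)*(3 - 316/3) = (sqrt(8 + 2/(((2 + 6)*(-1))*(-3) - 4))/2)*(-307/3) = (sqrt(8 + 2/((8*(-1))*(-3) - 4))/2)*(-307/3) = (sqrt(8 + 2/(-8*(-3) - 4))/2)*(-307/3) = (sqrt(8 + 2/(24 - 4))/2)*(-307/3) = (sqrt(8 + 2/20)/2)*(-307/3) = (sqrt(8 + 2*(1/20))/2)*(-307/3) = (sqrt(8 + 1/10)/2)*(-307/3) = (sqrt(81/10)/2)*(-307/3) = ((9*sqrt(10)/10)/2)*(-307/3) = (9*sqrt(10)/20)*(-307/3) = -921*sqrt(10)/20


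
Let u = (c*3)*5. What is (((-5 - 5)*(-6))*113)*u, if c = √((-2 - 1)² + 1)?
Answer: 101700*√10 ≈ 3.2160e+5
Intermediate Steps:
c = √10 (c = √((-3)² + 1) = √(9 + 1) = √10 ≈ 3.1623)
u = 15*√10 (u = (√10*3)*5 = (3*√10)*5 = 15*√10 ≈ 47.434)
(((-5 - 5)*(-6))*113)*u = (((-5 - 5)*(-6))*113)*(15*√10) = (-10*(-6)*113)*(15*√10) = (60*113)*(15*√10) = 6780*(15*√10) = 101700*√10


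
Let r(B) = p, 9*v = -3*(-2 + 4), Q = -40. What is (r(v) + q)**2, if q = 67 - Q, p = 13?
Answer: 14400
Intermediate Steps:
v = -2/3 (v = (-3*(-2 + 4))/9 = (-3*2)/9 = (1/9)*(-6) = -2/3 ≈ -0.66667)
q = 107 (q = 67 - 1*(-40) = 67 + 40 = 107)
r(B) = 13
(r(v) + q)**2 = (13 + 107)**2 = 120**2 = 14400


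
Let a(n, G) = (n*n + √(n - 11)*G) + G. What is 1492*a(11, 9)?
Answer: 193960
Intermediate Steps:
a(n, G) = G + n² + G*√(-11 + n) (a(n, G) = (n² + √(-11 + n)*G) + G = (n² + G*√(-11 + n)) + G = G + n² + G*√(-11 + n))
1492*a(11, 9) = 1492*(9 + 11² + 9*√(-11 + 11)) = 1492*(9 + 121 + 9*√0) = 1492*(9 + 121 + 9*0) = 1492*(9 + 121 + 0) = 1492*130 = 193960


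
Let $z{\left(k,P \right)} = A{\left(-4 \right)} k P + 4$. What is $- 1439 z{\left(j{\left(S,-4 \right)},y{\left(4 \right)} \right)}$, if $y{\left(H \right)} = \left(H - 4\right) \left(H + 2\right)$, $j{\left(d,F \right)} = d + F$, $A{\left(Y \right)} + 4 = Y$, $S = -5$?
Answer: $-5756$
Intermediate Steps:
$A{\left(Y \right)} = -4 + Y$
$j{\left(d,F \right)} = F + d$
$y{\left(H \right)} = \left(-4 + H\right) \left(2 + H\right)$
$z{\left(k,P \right)} = 4 - 8 P k$ ($z{\left(k,P \right)} = \left(-4 - 4\right) k P + 4 = - 8 k P + 4 = - 8 P k + 4 = 4 - 8 P k$)
$- 1439 z{\left(j{\left(S,-4 \right)},y{\left(4 \right)} \right)} = - 1439 \left(4 - 8 \left(-8 + 4^{2} - 8\right) \left(-4 - 5\right)\right) = - 1439 \left(4 - 8 \left(-8 + 16 - 8\right) \left(-9\right)\right) = - 1439 \left(4 - 0 \left(-9\right)\right) = - 1439 \left(4 + 0\right) = \left(-1439\right) 4 = -5756$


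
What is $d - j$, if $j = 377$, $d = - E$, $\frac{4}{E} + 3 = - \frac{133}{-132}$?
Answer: $- \frac{98623}{263} \approx -374.99$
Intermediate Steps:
$E = - \frac{528}{263}$ ($E = \frac{4}{-3 - \frac{133}{-132}} = \frac{4}{-3 - - \frac{133}{132}} = \frac{4}{-3 + \frac{133}{132}} = \frac{4}{- \frac{263}{132}} = 4 \left(- \frac{132}{263}\right) = - \frac{528}{263} \approx -2.0076$)
$d = \frac{528}{263}$ ($d = \left(-1\right) \left(- \frac{528}{263}\right) = \frac{528}{263} \approx 2.0076$)
$d - j = \frac{528}{263} - 377 = - \frac{98623}{263}$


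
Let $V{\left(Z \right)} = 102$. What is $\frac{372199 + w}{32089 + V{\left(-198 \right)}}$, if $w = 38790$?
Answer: $\frac{410989}{32191} \approx 12.767$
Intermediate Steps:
$\frac{372199 + w}{32089 + V{\left(-198 \right)}} = \frac{372199 + 38790}{32089 + 102} = \frac{410989}{32191}$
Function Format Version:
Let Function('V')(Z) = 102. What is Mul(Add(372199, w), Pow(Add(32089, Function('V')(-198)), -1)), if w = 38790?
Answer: Rational(410989, 32191) ≈ 12.767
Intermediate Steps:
Mul(Add(372199, w), Pow(Add(32089, Function('V')(-198)), -1)) = Mul(Add(372199, 38790), Pow(Add(32089, 102), -1)) = Mul(410989, Pow(32191, -1)) = Mul(410989, Rational(1, 32191)) = Rational(410989, 32191)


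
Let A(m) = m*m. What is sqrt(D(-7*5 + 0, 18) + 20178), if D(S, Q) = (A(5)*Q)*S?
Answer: 6*sqrt(123) ≈ 66.543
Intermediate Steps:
A(m) = m**2
D(S, Q) = 25*Q*S (D(S, Q) = (5**2*Q)*S = (25*Q)*S = 25*Q*S)
sqrt(D(-7*5 + 0, 18) + 20178) = sqrt(25*18*(-7*5 + 0) + 20178) = sqrt(25*18*(-35 + 0) + 20178) = sqrt(25*18*(-35) + 20178) = sqrt(-15750 + 20178) = sqrt(4428) = 6*sqrt(123)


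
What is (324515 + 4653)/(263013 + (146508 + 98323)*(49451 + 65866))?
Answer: 20573/1764589965 ≈ 1.1659e-5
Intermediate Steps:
(324515 + 4653)/(263013 + (146508 + 98323)*(49451 + 65866)) = 329168/(263013 + 244831*115317) = 329168/(263013 + 28233176427) = 329168/28233439440 = 329168*(1/28233439440) = 20573/1764589965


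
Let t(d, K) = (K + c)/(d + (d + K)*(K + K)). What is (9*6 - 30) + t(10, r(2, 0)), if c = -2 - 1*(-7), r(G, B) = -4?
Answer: 911/38 ≈ 23.974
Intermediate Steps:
c = 5 (c = -2 + 7 = 5)
t(d, K) = (5 + K)/(d + 2*K*(K + d)) (t(d, K) = (K + 5)/(d + (d + K)*(K + K)) = (5 + K)/(d + (K + d)*(2*K)) = (5 + K)/(d + 2*K*(K + d)))
(9*6 - 30) + t(10, r(2, 0)) = (9*6 - 30) + (5 - 4)/(10 + 2*(-4)² + 2*(-4)*10) = (54 - 30) + 1/(10 + 2*16 - 80) = 24 + 1/(10 + 32 - 80) = 24 + 1/(-38) = 24 - 1/38*1 = 24 - 1/38 = 911/38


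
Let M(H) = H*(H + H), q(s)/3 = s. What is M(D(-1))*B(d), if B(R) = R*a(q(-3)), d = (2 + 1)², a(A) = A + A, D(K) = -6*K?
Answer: -11664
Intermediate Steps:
q(s) = 3*s
a(A) = 2*A
M(H) = 2*H² (M(H) = H*(2*H) = 2*H²)
d = 9 (d = 3² = 9)
B(R) = -18*R (B(R) = R*(2*(3*(-3))) = R*(2*(-9)) = R*(-18) = -18*R)
M(D(-1))*B(d) = (2*(-6*(-1))²)*(-18*9) = (2*6²)*(-162) = (2*36)*(-162) = 72*(-162) = -11664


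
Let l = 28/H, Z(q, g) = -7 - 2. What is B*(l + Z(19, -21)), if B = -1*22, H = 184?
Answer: 4477/23 ≈ 194.65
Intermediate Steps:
Z(q, g) = -9
l = 7/46 (l = 28/184 = 28*(1/184) = 7/46 ≈ 0.15217)
B = -22
B*(l + Z(19, -21)) = -22*(7/46 - 9) = -22*(-407/46) = 4477/23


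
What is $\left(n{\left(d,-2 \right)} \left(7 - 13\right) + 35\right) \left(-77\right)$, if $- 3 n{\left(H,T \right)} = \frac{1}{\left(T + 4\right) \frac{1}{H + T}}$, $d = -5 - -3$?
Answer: $-2387$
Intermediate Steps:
$d = -2$ ($d = -5 + 3 = -2$)
$n{\left(H,T \right)} = - \frac{H + T}{3 \left(4 + T\right)}$ ($n{\left(H,T \right)} = - \frac{1}{3 \frac{T + 4}{H + T}} = - \frac{1}{3 \frac{4 + T}{H + T}} = - \frac{\frac{1}{4 + T} \left(H + T\right)}{3} = - \frac{H + T}{3 \left(4 + T\right)}$)
$\left(n{\left(d,-2 \right)} \left(7 - 13\right) + 35\right) \left(-77\right) = \left(\frac{\left(-1\right) \left(-2\right) - -2}{3 \left(4 - 2\right)} \left(7 - 13\right) + 35\right) \left(-77\right) = \left(\frac{2 + 2}{3 \cdot 2} \left(7 - 13\right) + 35\right) \left(-77\right) = \left(\frac{1}{3} \cdot \frac{1}{2} \cdot 4 \left(-6\right) + 35\right) \left(-77\right) = \left(\frac{2}{3} \left(-6\right) + 35\right) \left(-77\right) = \left(-4 + 35\right) \left(-77\right) = 31 \left(-77\right) = -2387$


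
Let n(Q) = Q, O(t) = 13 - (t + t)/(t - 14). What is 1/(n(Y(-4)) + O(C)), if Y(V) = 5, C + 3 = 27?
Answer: 5/66 ≈ 0.075758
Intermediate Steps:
C = 24 (C = -3 + 27 = 24)
O(t) = 13 - 2*t/(-14 + t)
1/(n(Y(-4)) + O(C)) = 1/(5 + (-182 + 11*24)/(-14 + 24)) = 1/(5 + (-182 + 264)/10) = 1/(5 + (⅒)*82) = 1/(5 + 41/5) = 1/(66/5) = 5/66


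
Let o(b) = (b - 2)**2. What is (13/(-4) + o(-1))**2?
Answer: 529/16 ≈ 33.063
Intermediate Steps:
o(b) = (-2 + b)**2
(13/(-4) + o(-1))**2 = (13/(-4) + (-2 - 1)**2)**2 = (13*(-1/4) + (-3)**2)**2 = (-13/4 + 9)**2 = (23/4)**2 = 529/16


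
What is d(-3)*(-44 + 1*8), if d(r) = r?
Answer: 108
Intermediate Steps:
d(-3)*(-44 + 1*8) = -3*(-44 + 1*8) = -3*(-44 + 8) = -3*(-36) = 108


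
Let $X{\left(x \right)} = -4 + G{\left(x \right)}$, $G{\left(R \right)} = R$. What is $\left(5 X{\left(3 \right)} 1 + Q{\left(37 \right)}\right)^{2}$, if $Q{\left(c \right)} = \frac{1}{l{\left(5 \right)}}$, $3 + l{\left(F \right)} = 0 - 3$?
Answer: $\frac{961}{36} \approx 26.694$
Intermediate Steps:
$X{\left(x \right)} = -4 + x$
$l{\left(F \right)} = -6$ ($l{\left(F \right)} = -3 + \left(0 - 3\right) = -3 - 3 = -6$)
$Q{\left(c \right)} = - \frac{1}{6}$ ($Q{\left(c \right)} = \frac{1}{-6} = - \frac{1}{6}$)
$\left(5 X{\left(3 \right)} 1 + Q{\left(37 \right)}\right)^{2} = \left(5 \left(-4 + 3\right) 1 - \frac{1}{6}\right)^{2} = \left(5 \left(-1\right) 1 - \frac{1}{6}\right)^{2} = \left(\left(-5\right) 1 - \frac{1}{6}\right)^{2} = \left(-5 - \frac{1}{6}\right)^{2} = \left(- \frac{31}{6}\right)^{2} = \frac{961}{36}$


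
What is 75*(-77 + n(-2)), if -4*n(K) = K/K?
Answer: -23175/4 ≈ -5793.8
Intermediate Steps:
n(K) = -1/4 (n(K) = -K/(4*K) = -1/4*1 = -1/4)
75*(-77 + n(-2)) = 75*(-77 - 1/4) = 75*(-309/4) = -23175/4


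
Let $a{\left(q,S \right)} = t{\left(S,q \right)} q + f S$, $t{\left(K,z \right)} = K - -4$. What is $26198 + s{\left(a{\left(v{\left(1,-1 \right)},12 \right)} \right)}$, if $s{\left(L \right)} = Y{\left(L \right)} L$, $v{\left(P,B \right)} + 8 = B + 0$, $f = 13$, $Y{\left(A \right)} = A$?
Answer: $26342$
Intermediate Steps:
$t{\left(K,z \right)} = 4 + K$ ($t{\left(K,z \right)} = K + 4 = 4 + K$)
$v{\left(P,B \right)} = -8 + B$ ($v{\left(P,B \right)} = -8 + \left(B + 0\right) = -8 + B$)
$a{\left(q,S \right)} = 13 S + q \left(4 + S\right)$ ($a{\left(q,S \right)} = \left(4 + S\right) q + 13 S = q \left(4 + S\right) + 13 S = 13 S + q \left(4 + S\right)$)
$s{\left(L \right)} = L^{2}$ ($s{\left(L \right)} = L L = L^{2}$)
$26198 + s{\left(a{\left(v{\left(1,-1 \right)},12 \right)} \right)} = 26198 + \left(13 \cdot 12 + \left(-8 - 1\right) \left(4 + 12\right)\right)^{2} = 26198 + \left(156 - 144\right)^{2} = 26198 + 12^{2} = 26198 + 144 = 26342$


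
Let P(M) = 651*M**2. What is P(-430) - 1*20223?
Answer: 120349677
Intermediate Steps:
P(-430) - 1*20223 = 651*(-430)**2 - 1*20223 = 651*184900 - 20223 = 120369900 - 20223 = 120349677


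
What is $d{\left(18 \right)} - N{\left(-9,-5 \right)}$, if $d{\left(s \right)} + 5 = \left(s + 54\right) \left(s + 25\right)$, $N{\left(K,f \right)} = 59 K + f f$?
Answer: $3597$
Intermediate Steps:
$N{\left(K,f \right)} = f^{2} + 59 K$ ($N{\left(K,f \right)} = 59 K + f^{2} = f^{2} + 59 K$)
$d{\left(s \right)} = -5 + \left(25 + s\right) \left(54 + s\right)$ ($d{\left(s \right)} = -5 + \left(s + 54\right) \left(s + 25\right) = -5 + \left(54 + s\right) \left(25 + s\right) = -5 + \left(25 + s\right) \left(54 + s\right)$)
$d{\left(18 \right)} - N{\left(-9,-5 \right)} = \left(1345 + 18^{2} + 79 \cdot 18\right) - \left(\left(-5\right)^{2} + 59 \left(-9\right)\right) = \left(1345 + 324 + 1422\right) - \left(25 - 531\right) = 3091 - -506 = 3091 + 506 = 3597$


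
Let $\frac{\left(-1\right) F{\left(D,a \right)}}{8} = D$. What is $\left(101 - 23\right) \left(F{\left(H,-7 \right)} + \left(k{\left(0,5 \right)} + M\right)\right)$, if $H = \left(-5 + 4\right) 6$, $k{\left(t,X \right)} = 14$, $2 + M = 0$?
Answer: $4680$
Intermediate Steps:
$M = -2$ ($M = -2 + 0 = -2$)
$H = -6$ ($H = \left(-1\right) 6 = -6$)
$F{\left(D,a \right)} = - 8 D$
$\left(101 - 23\right) \left(F{\left(H,-7 \right)} + \left(k{\left(0,5 \right)} + M\right)\right) = \left(101 - 23\right) \left(\left(-8\right) \left(-6\right) + \left(14 - 2\right)\right) = 78 \left(48 + 12\right) = 78 \cdot 60 = 4680$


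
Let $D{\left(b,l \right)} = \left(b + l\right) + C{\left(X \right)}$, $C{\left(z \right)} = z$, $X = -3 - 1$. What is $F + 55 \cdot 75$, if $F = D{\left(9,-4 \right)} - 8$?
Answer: $4118$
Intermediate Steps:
$X = -4$
$D{\left(b,l \right)} = -4 + b + l$ ($D{\left(b,l \right)} = \left(b + l\right) - 4 = -4 + b + l$)
$F = -7$ ($F = \left(-4 + 9 - 4\right) - 8 = 1 - 8 = -7$)
$F + 55 \cdot 75 = -7 + 55 \cdot 75 = -7 + 4125 = 4118$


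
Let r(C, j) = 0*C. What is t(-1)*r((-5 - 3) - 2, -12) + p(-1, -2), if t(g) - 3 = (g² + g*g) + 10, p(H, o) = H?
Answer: -1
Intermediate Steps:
r(C, j) = 0
t(g) = 13 + 2*g² (t(g) = 3 + ((g² + g*g) + 10) = 3 + ((g² + g²) + 10) = 3 + (2*g² + 10) = 3 + (10 + 2*g²) = 13 + 2*g²)
t(-1)*r((-5 - 3) - 2, -12) + p(-1, -2) = (13 + 2*(-1)²)*0 - 1 = (13 + 2*1)*0 - 1 = (13 + 2)*0 - 1 = 15*0 - 1 = 0 - 1 = -1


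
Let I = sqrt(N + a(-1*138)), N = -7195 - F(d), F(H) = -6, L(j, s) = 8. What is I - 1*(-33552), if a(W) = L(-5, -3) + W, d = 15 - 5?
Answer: 33552 + I*sqrt(7319) ≈ 33552.0 + 85.551*I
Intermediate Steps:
d = 10
a(W) = 8 + W
N = -7189 (N = -7195 - 1*(-6) = -7195 + 6 = -7189)
I = I*sqrt(7319) (I = sqrt(-7189 + (8 - 1*138)) = sqrt(-7189 + (8 - 138)) = sqrt(-7189 - 130) = sqrt(-7319) = I*sqrt(7319) ≈ 85.551*I)
I - 1*(-33552) = I*sqrt(7319) - 1*(-33552) = I*sqrt(7319) + 33552 = 33552 + I*sqrt(7319)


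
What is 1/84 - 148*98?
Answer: -1218335/84 ≈ -14504.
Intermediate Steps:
1/84 - 148*98 = 1/84 - 14504 = -1218335/84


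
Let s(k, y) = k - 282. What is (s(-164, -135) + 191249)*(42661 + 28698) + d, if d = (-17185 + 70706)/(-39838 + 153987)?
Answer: 67573782470078/4963 ≈ 1.3616e+10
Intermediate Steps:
s(k, y) = -282 + k
d = 2327/4963 (d = 53521/114149 = 53521*(1/114149) = 2327/4963 ≈ 0.46887)
(s(-164, -135) + 191249)*(42661 + 28698) + d = ((-282 - 164) + 191249)*(42661 + 28698) + 2327/4963 = (-446 + 191249)*71359 + 2327/4963 = 190803*71359 + 2327/4963 = 13615511277 + 2327/4963 = 67573782470078/4963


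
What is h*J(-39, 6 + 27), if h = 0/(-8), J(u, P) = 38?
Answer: 0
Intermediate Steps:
h = 0 (h = 0*(-1/8) = 0)
h*J(-39, 6 + 27) = 0*38 = 0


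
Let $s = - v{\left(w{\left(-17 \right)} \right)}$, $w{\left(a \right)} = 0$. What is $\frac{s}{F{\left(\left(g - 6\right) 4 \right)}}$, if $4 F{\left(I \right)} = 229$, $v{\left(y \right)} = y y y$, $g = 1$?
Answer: $0$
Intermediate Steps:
$v{\left(y \right)} = y^{3}$ ($v{\left(y \right)} = y^{2} y = y^{3}$)
$F{\left(I \right)} = \frac{229}{4}$ ($F{\left(I \right)} = \frac{1}{4} \cdot 229 = \frac{229}{4}$)
$s = 0$ ($s = - 0^{3} = \left(-1\right) 0 = 0$)
$\frac{s}{F{\left(\left(g - 6\right) 4 \right)}} = \frac{0}{\frac{229}{4}} = 0 \cdot \frac{4}{229} = 0$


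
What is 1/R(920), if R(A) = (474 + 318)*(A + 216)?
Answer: 1/899712 ≈ 1.1115e-6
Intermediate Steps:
R(A) = 171072 + 792*A (R(A) = 792*(216 + A) = 171072 + 792*A)
1/R(920) = 1/(171072 + 792*920) = 1/(171072 + 728640) = 1/899712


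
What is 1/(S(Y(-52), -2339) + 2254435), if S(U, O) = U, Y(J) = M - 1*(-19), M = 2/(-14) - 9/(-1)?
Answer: 7/15781240 ≈ 4.4356e-7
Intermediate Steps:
M = 62/7 (M = 2*(-1/14) - 9*(-1) = -1/7 + 9 = 62/7 ≈ 8.8571)
Y(J) = 195/7 (Y(J) = 62/7 - 1*(-19) = 62/7 + 19 = 195/7)
1/(S(Y(-52), -2339) + 2254435) = 1/(195/7 + 2254435) = 1/(15781240/7) = 7/15781240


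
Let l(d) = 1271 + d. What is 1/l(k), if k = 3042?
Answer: 1/4313 ≈ 0.00023186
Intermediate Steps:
1/l(k) = 1/(1271 + 3042) = 1/4313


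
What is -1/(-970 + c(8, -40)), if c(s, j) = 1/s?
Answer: 8/7759 ≈ 0.0010311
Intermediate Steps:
-1/(-970 + c(8, -40)) = -1/(-970 + 1/8) = -1/(-7759/8) = -1*(-8/7759) = 8/7759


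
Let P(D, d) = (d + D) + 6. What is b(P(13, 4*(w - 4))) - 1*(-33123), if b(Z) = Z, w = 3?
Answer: 33138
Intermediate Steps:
P(D, d) = 6 + D + d (P(D, d) = (D + d) + 6 = 6 + D + d)
b(P(13, 4*(w - 4))) - 1*(-33123) = (6 + 13 + 4*(3 - 4)) - 1*(-33123) = (6 + 13 + 4*(-1)) + 33123 = (6 + 13 - 4) + 33123 = 15 + 33123 = 33138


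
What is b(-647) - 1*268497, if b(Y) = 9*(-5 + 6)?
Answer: -268488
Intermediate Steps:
b(Y) = 9 (b(Y) = 9*1 = 9)
b(-647) - 1*268497 = 9 - 1*268497 = 9 - 268497 = -268488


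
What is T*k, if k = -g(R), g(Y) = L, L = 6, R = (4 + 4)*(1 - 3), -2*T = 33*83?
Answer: 8217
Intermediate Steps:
T = -2739/2 (T = -33*83/2 = -½*2739 = -2739/2 ≈ -1369.5)
R = -16 (R = 8*(-2) = -16)
g(Y) = 6
k = -6 (k = -1*6 = -6)
T*k = -2739/2*(-6) = 8217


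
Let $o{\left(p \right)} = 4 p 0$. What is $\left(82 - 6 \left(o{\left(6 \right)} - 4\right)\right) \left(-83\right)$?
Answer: $-8798$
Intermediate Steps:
$o{\left(p \right)} = 0$
$\left(82 - 6 \left(o{\left(6 \right)} - 4\right)\right) \left(-83\right) = \left(82 - 6 \left(0 - 4\right)\right) \left(-83\right) = \left(82 - -24\right) \left(-83\right) = \left(82 + 24\right) \left(-83\right) = 106 \left(-83\right) = -8798$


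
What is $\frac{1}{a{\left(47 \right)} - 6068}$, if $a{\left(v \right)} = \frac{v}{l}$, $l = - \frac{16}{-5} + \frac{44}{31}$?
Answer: $- \frac{716}{4337403} \approx -0.00016508$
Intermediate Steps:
$l = \frac{716}{155}$ ($l = \left(-16\right) \left(- \frac{1}{5}\right) + 44 \cdot \frac{1}{31} = \frac{16}{5} + \frac{44}{31} = \frac{716}{155} \approx 4.6194$)
$a{\left(v \right)} = \frac{155 v}{716}$ ($a{\left(v \right)} = \frac{v}{\frac{716}{155}} = v \frac{155}{716} = \frac{155 v}{716}$)
$\frac{1}{a{\left(47 \right)} - 6068} = \frac{1}{\frac{155}{716} \cdot 47 - 6068} = \frac{1}{\frac{7285}{716} - 6068} = \frac{1}{- \frac{4337403}{716}} = - \frac{716}{4337403}$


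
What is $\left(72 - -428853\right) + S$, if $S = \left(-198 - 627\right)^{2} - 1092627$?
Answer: $16923$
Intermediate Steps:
$S = -412002$ ($S = \left(-825\right)^{2} - 1092627 = 680625 - 1092627 = -412002$)
$\left(72 - -428853\right) + S = \left(72 - -428853\right) - 412002 = \left(72 + 428853\right) - 412002 = 428925 - 412002 = 16923$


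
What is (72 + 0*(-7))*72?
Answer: 5184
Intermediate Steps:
(72 + 0*(-7))*72 = (72 + 0)*72 = 72*72 = 5184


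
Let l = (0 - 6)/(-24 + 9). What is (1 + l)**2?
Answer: 49/25 ≈ 1.9600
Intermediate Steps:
l = 2/5 (l = -6/(-15) = -6*(-1/15) = 2/5 ≈ 0.40000)
(1 + l)**2 = (1 + 2/5)**2 = (7/5)**2 = 49/25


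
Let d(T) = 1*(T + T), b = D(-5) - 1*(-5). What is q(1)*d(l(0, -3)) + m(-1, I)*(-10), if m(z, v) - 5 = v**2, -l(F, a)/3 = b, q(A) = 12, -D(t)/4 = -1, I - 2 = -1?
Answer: -708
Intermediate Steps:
I = 1 (I = 2 - 1 = 1)
D(t) = 4 (D(t) = -4*(-1) = 4)
b = 9 (b = 4 - 1*(-5) = 4 + 5 = 9)
l(F, a) = -27 (l(F, a) = -3*9 = -27)
d(T) = 2*T (d(T) = 1*(2*T) = 2*T)
m(z, v) = 5 + v**2
q(1)*d(l(0, -3)) + m(-1, I)*(-10) = 12*(2*(-27)) + (5 + 1**2)*(-10) = 12*(-54) + (5 + 1)*(-10) = -648 + 6*(-10) = -648 - 60 = -708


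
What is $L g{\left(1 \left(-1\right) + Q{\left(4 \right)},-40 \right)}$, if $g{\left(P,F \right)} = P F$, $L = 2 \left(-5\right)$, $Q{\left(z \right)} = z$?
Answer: $1200$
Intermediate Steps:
$L = -10$
$g{\left(P,F \right)} = F P$
$L g{\left(1 \left(-1\right) + Q{\left(4 \right)},-40 \right)} = - 10 \left(- 40 \left(1 \left(-1\right) + 4\right)\right) = - 10 \left(- 40 \left(-1 + 4\right)\right) = - 10 \left(\left(-40\right) 3\right) = \left(-10\right) \left(-120\right) = 1200$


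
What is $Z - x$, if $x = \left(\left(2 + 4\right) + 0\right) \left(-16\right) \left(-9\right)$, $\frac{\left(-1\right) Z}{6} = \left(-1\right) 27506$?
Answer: $164172$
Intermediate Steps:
$Z = 165036$ ($Z = - 6 \left(\left(-1\right) 27506\right) = \left(-6\right) \left(-27506\right) = 165036$)
$x = 864$ ($x = \left(6 + 0\right) \left(-16\right) \left(-9\right) = 6 \left(-16\right) \left(-9\right) = \left(-96\right) \left(-9\right) = 864$)
$Z - x = 165036 - 864 = 164172$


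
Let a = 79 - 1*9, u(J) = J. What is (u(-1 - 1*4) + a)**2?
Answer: 4225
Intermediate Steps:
a = 70 (a = 79 - 9 = 70)
(u(-1 - 1*4) + a)**2 = ((-1 - 1*4) + 70)**2 = ((-1 - 4) + 70)**2 = (-5 + 70)**2 = 65**2 = 4225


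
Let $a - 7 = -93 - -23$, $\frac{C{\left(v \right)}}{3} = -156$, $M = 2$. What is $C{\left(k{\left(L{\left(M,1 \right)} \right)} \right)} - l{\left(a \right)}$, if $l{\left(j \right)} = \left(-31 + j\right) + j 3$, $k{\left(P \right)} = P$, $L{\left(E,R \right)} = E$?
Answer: $-185$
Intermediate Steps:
$C{\left(v \right)} = -468$ ($C{\left(v \right)} = 3 \left(-156\right) = -468$)
$a = -63$ ($a = 7 - 70 = -63$)
$l{\left(j \right)} = -31 + 4 j$ ($l{\left(j \right)} = \left(-31 + j\right) + 3 j = -31 + 4 j$)
$C{\left(k{\left(L{\left(M,1 \right)} \right)} \right)} - l{\left(a \right)} = -468 - \left(-31 + 4 \left(-63\right)\right) = -468 - \left(-31 - 252\right) = -468 - -283 = -468 + 283 = -185$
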